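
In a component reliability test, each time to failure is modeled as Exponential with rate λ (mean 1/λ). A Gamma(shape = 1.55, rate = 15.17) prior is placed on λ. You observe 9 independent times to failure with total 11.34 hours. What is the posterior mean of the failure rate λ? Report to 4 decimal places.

With a Gamma(shape α, rate β) prior on the exponential rate λ, the posterior after n observations with total T = Σxᵢ is Gamma(α+n, β+T).
Posterior: Gamma(1.55+9, 15.17+11.34) = Gamma(10.55, 26.51).
Posterior mean of λ = α/β = 10.55/26.51 = 0.3980.

0.3980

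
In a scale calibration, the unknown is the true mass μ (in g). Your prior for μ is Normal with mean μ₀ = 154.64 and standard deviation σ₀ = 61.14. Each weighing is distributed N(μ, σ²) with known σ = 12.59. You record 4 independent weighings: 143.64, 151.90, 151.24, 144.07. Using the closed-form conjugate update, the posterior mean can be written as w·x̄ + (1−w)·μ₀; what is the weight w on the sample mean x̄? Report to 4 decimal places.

0.9895

For Normal data with known variance σ², a Normal(μ₀, σ₀²) prior on μ is conjugate. Posterior precision = 1/σ₀² + n/σ²; posterior mean is the precision-weighted average of μ₀ and x̄.
σ₀² = 61.14² = 3738.0996, σ² = 12.59² = 158.5081. Prior precision 1/σ₀² = 1/3738.0996; data precision n/σ² = 4/158.5081.
w = (n/σ²)/(1/σ₀² + n/σ²) = n·σ₀²/(σ² + n·σ₀²) = 4·3738.0996/(158.5081 + 4·3738.0996) = 14952.3984/15110.9065 = 0.9895.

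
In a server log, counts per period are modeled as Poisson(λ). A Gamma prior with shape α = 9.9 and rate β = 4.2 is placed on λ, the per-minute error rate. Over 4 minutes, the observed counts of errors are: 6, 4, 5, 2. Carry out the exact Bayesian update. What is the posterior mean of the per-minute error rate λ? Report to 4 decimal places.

3.2805

With a Gamma(shape α, rate β) prior, the Poisson likelihood is conjugate: the posterior is Gamma(α + ΣXᵢ, β + n).
Sum of counts S = 17 over n = 4 minutes.
Posterior: Gamma(α+S, β+n) = Gamma(9.9+17, 4.2+4) = Gamma(26.9, 8.2).
Posterior mean = α/β = 26.9/8.2 = 3.2805.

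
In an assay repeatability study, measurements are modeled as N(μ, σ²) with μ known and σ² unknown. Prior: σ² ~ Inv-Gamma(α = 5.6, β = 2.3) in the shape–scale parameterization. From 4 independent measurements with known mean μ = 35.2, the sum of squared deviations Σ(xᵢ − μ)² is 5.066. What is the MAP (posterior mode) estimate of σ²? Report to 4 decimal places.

0.5620

With known mean μ and an Inverse-Gamma(α, β) prior on σ², the Normal likelihood is conjugate: posterior is Inv-Gamma(α + n/2, β + Σ(xᵢ−μ)²/2).
Posterior: Inv-Gamma(5.6 + 4/2, 2.3 + 5.066/2) = Inv-Gamma(7.60, 4.8330).
Mode = β/(α+1) = 4.8330/8.60 = 0.5620.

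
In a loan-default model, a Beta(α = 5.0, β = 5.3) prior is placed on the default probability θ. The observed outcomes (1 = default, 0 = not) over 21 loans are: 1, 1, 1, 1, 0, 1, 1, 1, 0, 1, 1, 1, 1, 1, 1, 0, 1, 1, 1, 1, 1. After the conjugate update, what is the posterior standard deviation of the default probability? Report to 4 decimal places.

The Beta prior is conjugate to a Binomial/Bernoulli likelihood; the update adds successes to α and failures to β.
Posterior: Beta(α+k, β+n−k) = Beta(5.0+18, 5.3+3) = Beta(23.0, 8.3).
Var = αβ/((α+β)²(α+β+1)) = 23.0·8.3/(31.3²·32.3) = 0.00603274; SD = √0.00603274 = 0.0777.

0.0777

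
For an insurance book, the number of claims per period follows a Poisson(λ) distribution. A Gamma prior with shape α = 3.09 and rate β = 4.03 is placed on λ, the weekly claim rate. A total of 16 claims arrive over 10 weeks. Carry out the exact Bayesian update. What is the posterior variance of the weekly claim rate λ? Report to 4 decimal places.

With a Gamma(shape α, rate β) prior, the Poisson likelihood is conjugate: the posterior is Gamma(α + ΣXᵢ, β + n).
Posterior: Gamma(α+S, β+n) = Gamma(3.09+16, 4.03+10) = Gamma(19.09, 14.03).
Var = α/β² = 19.09/14.03² = 0.0970.

0.0970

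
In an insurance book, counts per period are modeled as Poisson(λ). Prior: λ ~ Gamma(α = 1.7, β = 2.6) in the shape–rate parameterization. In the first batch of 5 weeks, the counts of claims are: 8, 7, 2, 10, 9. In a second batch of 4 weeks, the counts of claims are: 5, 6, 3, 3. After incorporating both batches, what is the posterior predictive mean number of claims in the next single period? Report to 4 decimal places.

With a Gamma(shape α, rate β) prior, the Poisson likelihood is conjugate: the posterior is Gamma(α + ΣXᵢ, β + n).
Batch 1: sum of counts S = 36 over n = 5 weeks.
After batch 1: Gamma(α+S, β+n) = Gamma(1.7+36, 2.6+5) = Gamma(37.7, 7.6).
Batch 2: sum of counts S = 17 over n = 4 weeks.
After batch 2: Gamma(α+S, β+n) = Gamma(37.7+17, 7.6+4) = Gamma(54.7, 11.6).
The predictive distribution for one future period is NegBinom with mean α/β = 4.7155.

4.7155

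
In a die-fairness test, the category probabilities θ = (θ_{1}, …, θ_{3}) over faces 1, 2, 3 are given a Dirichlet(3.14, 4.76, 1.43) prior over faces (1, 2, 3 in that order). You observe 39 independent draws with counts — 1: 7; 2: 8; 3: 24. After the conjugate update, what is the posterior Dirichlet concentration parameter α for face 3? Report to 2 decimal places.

The Dirichlet prior is conjugate to the Multinomial likelihood: each posterior αⱼ = prior αⱼ + observed count nⱼ.
Posterior concentration: (10.14, 12.76, 25.43), total = 48.33.
α_{3} = 1.43 + 24 = 25.43.

25.43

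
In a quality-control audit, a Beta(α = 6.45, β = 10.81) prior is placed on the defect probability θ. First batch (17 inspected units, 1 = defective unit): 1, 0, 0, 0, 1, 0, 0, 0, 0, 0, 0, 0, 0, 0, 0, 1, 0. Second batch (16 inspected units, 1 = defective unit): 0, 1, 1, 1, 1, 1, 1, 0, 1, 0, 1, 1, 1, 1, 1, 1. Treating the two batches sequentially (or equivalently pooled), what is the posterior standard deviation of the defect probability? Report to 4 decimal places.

0.0694

The Beta prior is conjugate to a Binomial/Bernoulli likelihood; the update adds successes to α and failures to β.
After batch 1: Beta(6.45+3, 10.81+14) = Beta(9.45, 24.81).
After batch 2: Beta(9.45+13, 24.81+3) = Beta(22.45, 27.81).
Var = αβ/((α+β)²(α+β+1)) = 22.45·27.81/(50.26²·51.26) = 0.00482163; SD = √0.00482163 = 0.0694.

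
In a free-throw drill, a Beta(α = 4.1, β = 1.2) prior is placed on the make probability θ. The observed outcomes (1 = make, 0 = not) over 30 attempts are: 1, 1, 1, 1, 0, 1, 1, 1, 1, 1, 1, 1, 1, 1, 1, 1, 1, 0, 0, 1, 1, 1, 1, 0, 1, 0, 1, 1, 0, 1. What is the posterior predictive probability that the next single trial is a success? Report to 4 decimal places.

0.7960

The Beta prior is conjugate to a Binomial/Bernoulli likelihood; the update adds successes to α and failures to β.
Posterior: Beta(α+k, β+n−k) = Beta(4.1+24, 1.2+6) = Beta(28.1, 7.2).
For a single future Bernoulli trial, P(success | data) = α/(α+β) = 0.7960.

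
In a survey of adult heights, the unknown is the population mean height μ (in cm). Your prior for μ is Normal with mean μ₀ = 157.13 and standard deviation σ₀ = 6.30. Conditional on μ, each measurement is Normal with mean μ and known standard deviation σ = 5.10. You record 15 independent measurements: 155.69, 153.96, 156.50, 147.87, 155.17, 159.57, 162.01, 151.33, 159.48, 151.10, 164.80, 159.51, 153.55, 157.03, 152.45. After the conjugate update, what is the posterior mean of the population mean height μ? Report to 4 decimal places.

For Normal data with known variance σ², a Normal(μ₀, σ₀²) prior on μ is conjugate. Posterior precision = 1/σ₀² + n/σ²; posterior mean is the precision-weighted average of μ₀ and x̄.
Σxᵢ = 155.69 + 153.96 + 156.50 + 147.87 + 155.17 + 159.57 + 162.01 + 151.33 + 159.48 + 151.10 + 164.80 + 159.51 + 153.55 + 157.03 + 152.45 = 2340.02, so n·x̄ = 2340.02.
σ₀² = 6.30² = 39.69, σ² = 5.10² = 26.01; σ² + n·σ₀² = 26.01 + 15·39.69 = 621.36.
Posterior mean = (μ₀/σ₀² + n·x̄/σ²)/(1/σ₀² + n/σ²) = (σ²·μ₀ + σ₀²·n·x̄)/(σ² + n·σ₀²) = (26.01·157.13 + 39.69·2340.02)/621.36 = 96962.3451/621.36 = 156.0486.

156.0486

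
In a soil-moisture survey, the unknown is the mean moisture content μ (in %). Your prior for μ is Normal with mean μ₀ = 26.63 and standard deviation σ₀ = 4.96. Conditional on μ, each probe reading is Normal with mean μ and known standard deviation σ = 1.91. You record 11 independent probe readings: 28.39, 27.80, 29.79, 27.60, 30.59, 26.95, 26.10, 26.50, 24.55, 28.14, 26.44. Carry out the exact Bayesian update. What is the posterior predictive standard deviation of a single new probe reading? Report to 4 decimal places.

1.9938

For Normal data with known variance σ², a Normal(μ₀, σ₀²) prior on μ is conjugate. Posterior precision = 1/σ₀² + n/σ²; posterior mean is the precision-weighted average of μ₀ and x̄.
σ₀² = 4.96² = 24.6016, σ² = 1.91² = 3.6481; σ² + n·σ₀² = 3.6481 + 11·24.6016 = 274.2657.
Posterior precision = 1/σ₀² + n/σ² = 1/24.6016 + 11/3.6481 = (σ² + n·σ₀²)/(σ₀²σ²) = 274.2657/(24.6016·3.6481); posterior variance σₙ² = σ₀²σ²/(σ² + n·σ₀²) = 24.6016·3.6481/274.2657 = 0.327234.
Predictive variance for one new observation = σₙ² + σ² = 24.6016·3.6481/274.2657 + 3.6481 = σ²·(σ₀² + 274.2657)/274.2657 = 3.6481·298.8673/274.2657 = 3.975334; SD = √(3.6481·298.8673/274.2657) = 1.9938.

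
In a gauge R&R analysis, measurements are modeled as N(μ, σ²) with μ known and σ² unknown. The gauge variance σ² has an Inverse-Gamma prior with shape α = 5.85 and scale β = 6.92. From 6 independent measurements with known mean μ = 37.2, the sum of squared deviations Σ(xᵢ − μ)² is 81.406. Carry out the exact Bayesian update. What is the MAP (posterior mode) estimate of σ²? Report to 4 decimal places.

4.8348

With known mean μ and an Inverse-Gamma(α, β) prior on σ², the Normal likelihood is conjugate: posterior is Inv-Gamma(α + n/2, β + Σ(xᵢ−μ)²/2).
Posterior: Inv-Gamma(5.85 + 6/2, 6.92 + 81.406/2) = Inv-Gamma(8.85, 47.6230).
Mode = β/(α+1) = 47.6230/9.85 = 4.8348.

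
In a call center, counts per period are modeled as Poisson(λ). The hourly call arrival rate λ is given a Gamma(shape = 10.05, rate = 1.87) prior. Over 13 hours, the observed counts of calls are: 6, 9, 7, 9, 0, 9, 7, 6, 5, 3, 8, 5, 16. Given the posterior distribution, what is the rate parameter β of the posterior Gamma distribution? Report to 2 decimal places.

14.87

With a Gamma(shape α, rate β) prior, the Poisson likelihood is conjugate: the posterior is Gamma(α + ΣXᵢ, β + n).
Sum of counts S = 90 over n = 13 hours.
Posterior: Gamma(α+S, β+n) = Gamma(10.05+90, 1.87+13) = Gamma(100.05, 14.87).
Posterior β = 14.87.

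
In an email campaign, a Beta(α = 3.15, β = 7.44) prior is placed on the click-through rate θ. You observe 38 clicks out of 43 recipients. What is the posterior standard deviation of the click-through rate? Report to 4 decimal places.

0.0571

The Beta prior is conjugate to a Binomial/Bernoulli likelihood; the update adds successes to α and failures to β.
Posterior: Beta(α+k, β+n−k) = Beta(3.15+38, 7.44+5) = Beta(41.15, 12.44).
Var = αβ/((α+β)²(α+β+1)) = 41.15·12.44/(53.59²·54.59) = 0.00326520; SD = √0.00326520 = 0.0571.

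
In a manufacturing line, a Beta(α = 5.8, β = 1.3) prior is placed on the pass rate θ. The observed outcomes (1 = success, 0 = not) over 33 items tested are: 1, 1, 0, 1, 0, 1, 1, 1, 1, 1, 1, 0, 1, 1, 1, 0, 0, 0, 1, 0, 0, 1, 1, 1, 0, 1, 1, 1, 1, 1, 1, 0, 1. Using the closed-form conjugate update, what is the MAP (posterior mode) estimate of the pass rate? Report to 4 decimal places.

0.7297

The Beta prior is conjugate to a Binomial/Bernoulli likelihood; the update adds successes to α and failures to β.
Posterior: Beta(α+k, β+n−k) = Beta(5.8+23, 1.3+10) = Beta(28.8, 11.3).
Mode of Beta(a,b) for a,b>1 is (a−1)/(a+b−2) = 27.8/38.1 = 0.7297.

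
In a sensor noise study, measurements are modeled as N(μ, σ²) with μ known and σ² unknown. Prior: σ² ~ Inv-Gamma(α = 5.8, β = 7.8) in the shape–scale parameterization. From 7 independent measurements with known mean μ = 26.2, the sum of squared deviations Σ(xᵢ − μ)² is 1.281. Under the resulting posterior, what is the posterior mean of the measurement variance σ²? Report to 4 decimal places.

With known mean μ and an Inverse-Gamma(α, β) prior on σ², the Normal likelihood is conjugate: posterior is Inv-Gamma(α + n/2, β + Σ(xᵢ−μ)²/2).
Posterior: Inv-Gamma(5.8 + 7/2, 7.8 + 1.281/2) = Inv-Gamma(9.30, 8.4405).
E[σ²|data] = β/(α−1) = 8.4405/8.30 = 1.0169.

1.0169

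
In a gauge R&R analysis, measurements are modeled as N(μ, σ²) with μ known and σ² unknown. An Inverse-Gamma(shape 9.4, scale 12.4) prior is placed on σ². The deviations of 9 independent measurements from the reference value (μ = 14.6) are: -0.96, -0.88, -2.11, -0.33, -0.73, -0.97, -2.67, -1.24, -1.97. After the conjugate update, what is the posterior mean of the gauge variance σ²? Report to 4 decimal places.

With known mean μ and an Inverse-Gamma(α, β) prior on σ², the Normal likelihood is conjugate: posterior is Inv-Gamma(α + n/2, β + Σ(xᵢ−μ)²/2).
Σ(xᵢ−μ)² = (-0.96)² + (-0.88)² + (-2.11)² + (-0.33)² + (-0.73)² + (-0.97)² + (-2.67)² + (-1.24)² + (-1.97)² = 20.2782.
Posterior: Inv-Gamma(9.4 + 9/2, 12.4 + 20.2782/2) = Inv-Gamma(13.90, 22.53910).
E[σ²|data] = β/(α−1) = 22.53910/12.90 = 1.7472.

1.7472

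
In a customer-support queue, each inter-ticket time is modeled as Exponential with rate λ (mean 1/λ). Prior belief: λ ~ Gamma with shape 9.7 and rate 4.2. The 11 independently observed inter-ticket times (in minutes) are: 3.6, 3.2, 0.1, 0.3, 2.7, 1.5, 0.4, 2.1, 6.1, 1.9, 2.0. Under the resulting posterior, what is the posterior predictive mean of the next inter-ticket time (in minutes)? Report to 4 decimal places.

With a Gamma(shape α, rate β) prior on the exponential rate λ, the posterior after n observations with total T = Σxᵢ is Gamma(α+n, β+T).
Sum of observations T = 23.9 minutes; n = 11.
Posterior: Gamma(9.7+11, 4.2+23.9) = Gamma(20.7, 28.1).
The predictive distribution for the next observation is Lomax; its mean is β/(α−1) = 28.1/19.7 = 1.4264.

1.4264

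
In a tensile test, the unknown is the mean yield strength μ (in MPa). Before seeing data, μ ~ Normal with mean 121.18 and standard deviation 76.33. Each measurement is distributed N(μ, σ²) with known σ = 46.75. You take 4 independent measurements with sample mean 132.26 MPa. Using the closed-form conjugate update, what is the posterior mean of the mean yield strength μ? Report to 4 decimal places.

131.3100

For Normal data with known variance σ², a Normal(μ₀, σ₀²) prior on μ is conjugate. Posterior precision = 1/σ₀² + n/σ²; posterior mean is the precision-weighted average of μ₀ and x̄.
n·x̄ = 4·132.26 = 529.04.
σ₀² = 76.33² = 5826.2689, σ² = 46.75² = 2185.5625; σ² + n·σ₀² = 2185.5625 + 4·5826.2689 = 25490.6381.
Posterior mean = (μ₀/σ₀² + n·x̄/σ²)/(1/σ₀² + n/σ²) = (σ²·μ₀ + σ₀²·n·x̄)/(σ² + n·σ₀²) = (2185.5625·121.18 + 5826.2689·529.04)/25490.6381 = 3347175.762606/25490.6381 = 131.3100.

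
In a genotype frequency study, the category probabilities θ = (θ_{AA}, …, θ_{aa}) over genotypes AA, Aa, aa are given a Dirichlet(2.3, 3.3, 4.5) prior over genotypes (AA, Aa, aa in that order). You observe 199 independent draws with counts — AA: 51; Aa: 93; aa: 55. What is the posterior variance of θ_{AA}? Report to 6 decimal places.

0.000904

The Dirichlet prior is conjugate to the Multinomial likelihood: each posterior αⱼ = prior αⱼ + observed count nⱼ.
Posterior concentration: (53.3, 96.3, 59.5), total = 209.1.
Var[θ_j] = α_j(Σα−α_j)/((Σα)²(Σα+1)) = 53.3·155.8/(209.1²·210.1) = 0.000904.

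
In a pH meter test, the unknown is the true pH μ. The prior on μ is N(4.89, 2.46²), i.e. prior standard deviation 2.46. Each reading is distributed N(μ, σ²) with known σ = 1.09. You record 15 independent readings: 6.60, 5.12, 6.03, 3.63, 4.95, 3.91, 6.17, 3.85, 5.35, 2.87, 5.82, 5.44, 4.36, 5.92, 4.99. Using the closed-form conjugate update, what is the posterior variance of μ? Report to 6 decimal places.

For Normal data with known variance σ², a Normal(μ₀, σ₀²) prior on μ is conjugate. Posterior precision = 1/σ₀² + n/σ²; posterior mean is the precision-weighted average of μ₀ and x̄.
σ₀² = 2.46² = 6.0516, σ² = 1.09² = 1.1881; σ² + n·σ₀² = 1.1881 + 15·6.0516 = 91.9621.
Posterior precision = 1/σ₀² + n/σ² = 1/6.0516 + 15/1.1881 = (σ² + n·σ₀²)/(σ₀²σ²) = 91.9621/(6.0516·1.1881); posterior variance σₙ² = σ₀²σ²/(σ² + n·σ₀²) = 6.0516·1.1881/91.9621 = 0.078183.

0.078183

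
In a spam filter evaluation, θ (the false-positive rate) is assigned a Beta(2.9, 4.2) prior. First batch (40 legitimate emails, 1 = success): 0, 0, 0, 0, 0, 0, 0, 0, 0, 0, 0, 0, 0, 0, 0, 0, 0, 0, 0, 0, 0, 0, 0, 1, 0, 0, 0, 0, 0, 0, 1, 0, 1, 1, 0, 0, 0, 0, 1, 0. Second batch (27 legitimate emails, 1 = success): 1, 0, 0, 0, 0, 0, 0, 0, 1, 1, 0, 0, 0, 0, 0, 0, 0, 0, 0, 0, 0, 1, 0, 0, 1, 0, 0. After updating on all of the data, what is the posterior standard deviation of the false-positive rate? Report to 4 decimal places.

The Beta prior is conjugate to a Binomial/Bernoulli likelihood; the update adds successes to α and failures to β.
After batch 1: Beta(2.9+5, 4.2+35) = Beta(7.9, 39.2).
After batch 2: Beta(7.9+5, 39.2+22) = Beta(12.9, 61.2).
Var = αβ/((α+β)²(α+β+1)) = 12.9·61.2/(74.1²·75.1) = 0.00191454; SD = √0.00191454 = 0.0438.

0.0438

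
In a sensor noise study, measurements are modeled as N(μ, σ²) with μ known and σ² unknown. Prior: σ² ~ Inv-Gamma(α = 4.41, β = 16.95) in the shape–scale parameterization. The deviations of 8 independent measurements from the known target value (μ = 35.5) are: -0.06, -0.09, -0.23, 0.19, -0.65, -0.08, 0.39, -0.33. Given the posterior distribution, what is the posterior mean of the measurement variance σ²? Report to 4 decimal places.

2.3408

With known mean μ and an Inverse-Gamma(α, β) prior on σ², the Normal likelihood is conjugate: posterior is Inv-Gamma(α + n/2, β + Σ(xᵢ−μ)²/2).
Σ(xᵢ−μ)² = (-0.06)² + (-0.09)² + (-0.23)² + (0.19)² + (-0.65)² + (-0.08)² + (0.39)² + (-0.33)² = 0.7906.
Posterior: Inv-Gamma(4.41 + 8/2, 16.95 + 0.7906/2) = Inv-Gamma(8.41, 17.34530).
E[σ²|data] = β/(α−1) = 17.34530/7.41 = 2.3408.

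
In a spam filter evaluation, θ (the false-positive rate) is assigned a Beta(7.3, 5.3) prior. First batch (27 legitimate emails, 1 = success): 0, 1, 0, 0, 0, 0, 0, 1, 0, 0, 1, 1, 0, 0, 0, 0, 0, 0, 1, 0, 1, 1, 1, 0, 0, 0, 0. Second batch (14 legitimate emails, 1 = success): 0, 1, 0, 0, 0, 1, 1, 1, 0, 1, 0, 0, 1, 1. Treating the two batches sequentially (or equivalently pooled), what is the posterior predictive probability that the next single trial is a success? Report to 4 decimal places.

The Beta prior is conjugate to a Binomial/Bernoulli likelihood; the update adds successes to α and failures to β.
After batch 1: Beta(7.3+8, 5.3+19) = Beta(15.3, 24.3).
After batch 2: Beta(15.3+7, 24.3+7) = Beta(22.3, 31.3).
For a single future Bernoulli trial, P(success | data) = α/(α+β) = 0.4160.

0.4160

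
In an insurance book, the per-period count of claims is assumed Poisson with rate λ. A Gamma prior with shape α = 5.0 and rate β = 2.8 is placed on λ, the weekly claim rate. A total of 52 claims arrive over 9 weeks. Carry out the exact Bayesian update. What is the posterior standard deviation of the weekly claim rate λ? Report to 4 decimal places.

With a Gamma(shape α, rate β) prior, the Poisson likelihood is conjugate: the posterior is Gamma(α + ΣXᵢ, β + n).
Posterior: Gamma(α+S, β+n) = Gamma(5.0+52, 2.8+9) = Gamma(57.0, 11.8).
SD = √α/β = √57.0/11.8 = 0.6398.

0.6398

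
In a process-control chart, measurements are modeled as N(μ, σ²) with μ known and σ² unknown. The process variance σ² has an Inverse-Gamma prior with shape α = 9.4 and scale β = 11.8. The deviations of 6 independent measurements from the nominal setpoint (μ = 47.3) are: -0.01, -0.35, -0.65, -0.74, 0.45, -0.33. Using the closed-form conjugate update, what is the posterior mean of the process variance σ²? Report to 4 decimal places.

With known mean μ and an Inverse-Gamma(α, β) prior on σ², the Normal likelihood is conjugate: posterior is Inv-Gamma(α + n/2, β + Σ(xᵢ−μ)²/2).
Σ(xᵢ−μ)² = (-0.01)² + (-0.35)² + (-0.65)² + (-0.74)² + (0.45)² + (-0.33)² = 1.4041.
Posterior: Inv-Gamma(9.4 + 6/2, 11.8 + 1.4041/2) = Inv-Gamma(12.40, 12.50205).
E[σ²|data] = β/(α−1) = 12.50205/11.40 = 1.0967.

1.0967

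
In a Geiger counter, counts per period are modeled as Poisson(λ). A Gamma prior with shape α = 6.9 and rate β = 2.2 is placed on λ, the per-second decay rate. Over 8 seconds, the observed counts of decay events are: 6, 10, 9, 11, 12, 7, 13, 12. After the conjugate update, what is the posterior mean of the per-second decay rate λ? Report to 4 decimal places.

8.5196

With a Gamma(shape α, rate β) prior, the Poisson likelihood is conjugate: the posterior is Gamma(α + ΣXᵢ, β + n).
Sum of counts S = 80 over n = 8 seconds.
Posterior: Gamma(α+S, β+n) = Gamma(6.9+80, 2.2+8) = Gamma(86.9, 10.2).
Posterior mean = α/β = 86.9/10.2 = 8.5196.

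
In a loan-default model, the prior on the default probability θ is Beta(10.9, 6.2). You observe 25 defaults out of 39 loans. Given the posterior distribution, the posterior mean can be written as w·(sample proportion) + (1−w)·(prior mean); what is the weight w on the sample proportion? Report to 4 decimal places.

0.6952

The Beta prior is conjugate to a Binomial/Bernoulli likelihood; the update adds successes to α and failures to β.
Posterior mean = (α₀+k)/(α₀+β₀+n) = [n/(α₀+β₀+n)]·(k/n) + [(α₀+β₀)/(α₀+β₀+n)]·α₀/(α₀+β₀), so only n and the prior enter the weight.
The weight on the data is w = n/(α₀+β₀+n) = 39/(10.9+6.2+39) = 39/56.1 = 0.6952.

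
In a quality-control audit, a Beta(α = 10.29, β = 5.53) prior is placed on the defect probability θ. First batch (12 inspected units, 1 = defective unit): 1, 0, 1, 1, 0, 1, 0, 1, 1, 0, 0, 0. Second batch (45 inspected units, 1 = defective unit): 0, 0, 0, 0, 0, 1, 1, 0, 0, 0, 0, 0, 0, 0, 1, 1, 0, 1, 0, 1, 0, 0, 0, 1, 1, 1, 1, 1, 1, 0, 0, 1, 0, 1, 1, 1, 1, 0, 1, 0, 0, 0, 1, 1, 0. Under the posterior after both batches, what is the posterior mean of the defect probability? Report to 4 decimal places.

0.4984

The Beta prior is conjugate to a Binomial/Bernoulli likelihood; the update adds successes to α and failures to β.
After batch 1: Beta(10.29+6, 5.53+6) = Beta(16.29, 11.53).
After batch 2: Beta(16.29+20, 11.53+25) = Beta(36.29, 36.53).
Posterior mean = α/(α+β) = 36.29/72.82 = 0.4984.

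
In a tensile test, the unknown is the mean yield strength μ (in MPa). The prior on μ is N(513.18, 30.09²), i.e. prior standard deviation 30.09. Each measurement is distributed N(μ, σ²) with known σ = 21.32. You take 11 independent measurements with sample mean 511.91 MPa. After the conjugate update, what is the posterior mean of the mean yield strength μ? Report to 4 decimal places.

For Normal data with known variance σ², a Normal(μ₀, σ₀²) prior on μ is conjugate. Posterior precision = 1/σ₀² + n/σ²; posterior mean is the precision-weighted average of μ₀ and x̄.
n·x̄ = 11·511.91 = 5631.01.
σ₀² = 30.09² = 905.4081, σ² = 21.32² = 454.5424; σ² + n·σ₀² = 454.5424 + 11·905.4081 = 10414.0315.
Posterior mean = (μ₀/σ₀² + n·x̄/σ²)/(1/σ₀² + n/σ²) = (σ²·μ₀ + σ₀²·n·x̄)/(σ² + n·σ₀²) = (454.5424·513.18 + 905.4081·5631.01)/10414.0315 = 5331624.134013/10414.0315 = 511.9654.

511.9654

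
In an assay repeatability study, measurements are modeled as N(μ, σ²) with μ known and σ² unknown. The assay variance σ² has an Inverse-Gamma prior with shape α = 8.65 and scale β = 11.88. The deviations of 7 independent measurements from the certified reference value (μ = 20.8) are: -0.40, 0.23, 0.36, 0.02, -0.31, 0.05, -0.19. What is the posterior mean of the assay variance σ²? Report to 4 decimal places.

1.0869

With known mean μ and an Inverse-Gamma(α, β) prior on σ², the Normal likelihood is conjugate: posterior is Inv-Gamma(α + n/2, β + Σ(xᵢ−μ)²/2).
Σ(xᵢ−μ)² = (-0.40)² + (0.23)² + (0.36)² + (0.02)² + (-0.31)² + (0.05)² + (-0.19)² = 0.4776.
Posterior: Inv-Gamma(8.65 + 7/2, 11.88 + 0.4776/2) = Inv-Gamma(12.15, 12.11880).
E[σ²|data] = β/(α−1) = 12.11880/11.15 = 1.0869.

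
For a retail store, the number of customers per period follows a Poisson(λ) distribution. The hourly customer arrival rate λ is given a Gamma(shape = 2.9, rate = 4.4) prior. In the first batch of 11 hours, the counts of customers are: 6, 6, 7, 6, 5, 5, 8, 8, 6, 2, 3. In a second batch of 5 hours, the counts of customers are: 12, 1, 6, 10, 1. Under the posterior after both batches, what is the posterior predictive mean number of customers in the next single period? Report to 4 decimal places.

With a Gamma(shape α, rate β) prior, the Poisson likelihood is conjugate: the posterior is Gamma(α + ΣXᵢ, β + n).
Batch 1: sum of counts S = 62 over n = 11 hours.
After batch 1: Gamma(α+S, β+n) = Gamma(2.9+62, 4.4+11) = Gamma(64.9, 15.4).
Batch 2: sum of counts S = 30 over n = 5 hours.
After batch 2: Gamma(α+S, β+n) = Gamma(64.9+30, 15.4+5) = Gamma(94.9, 20.4).
The predictive distribution for one future period is NegBinom with mean α/β = 4.6520.

4.6520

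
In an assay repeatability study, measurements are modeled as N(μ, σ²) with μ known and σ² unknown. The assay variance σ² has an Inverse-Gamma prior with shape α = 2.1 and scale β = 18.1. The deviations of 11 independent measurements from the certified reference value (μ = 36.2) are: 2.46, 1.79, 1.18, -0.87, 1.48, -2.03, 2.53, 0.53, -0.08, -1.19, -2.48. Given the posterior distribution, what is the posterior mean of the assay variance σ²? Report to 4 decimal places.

With known mean μ and an Inverse-Gamma(α, β) prior on σ², the Normal likelihood is conjugate: posterior is Inv-Gamma(α + n/2, β + Σ(xᵢ−μ)²/2).
Σ(xᵢ−μ)² = (2.46)² + (1.79)² + (1.18)² + (-0.87)² + (1.48)² + (-2.03)² + (2.53)² + (0.53)² + (-0.08)² + (-1.19)² + (-2.48)² = 31.9710.
Posterior: Inv-Gamma(2.1 + 11/2, 18.1 + 31.9710/2) = Inv-Gamma(7.60, 34.08550).
E[σ²|data] = β/(α−1) = 34.08550/6.60 = 5.1645.

5.1645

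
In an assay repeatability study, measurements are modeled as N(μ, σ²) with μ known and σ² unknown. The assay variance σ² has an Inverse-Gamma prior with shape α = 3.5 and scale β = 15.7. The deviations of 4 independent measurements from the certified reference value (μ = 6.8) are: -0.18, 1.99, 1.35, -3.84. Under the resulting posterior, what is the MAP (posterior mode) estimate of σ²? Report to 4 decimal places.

With known mean μ and an Inverse-Gamma(α, β) prior on σ², the Normal likelihood is conjugate: posterior is Inv-Gamma(α + n/2, β + Σ(xᵢ−μ)²/2).
Σ(xᵢ−μ)² = (-0.18)² + (1.99)² + (1.35)² + (-3.84)² = 20.5606.
Posterior: Inv-Gamma(3.5 + 4/2, 15.7 + 20.5606/2) = Inv-Gamma(5.50, 25.98030).
Mode = β/(α+1) = 25.98030/6.50 = 3.9970.

3.9970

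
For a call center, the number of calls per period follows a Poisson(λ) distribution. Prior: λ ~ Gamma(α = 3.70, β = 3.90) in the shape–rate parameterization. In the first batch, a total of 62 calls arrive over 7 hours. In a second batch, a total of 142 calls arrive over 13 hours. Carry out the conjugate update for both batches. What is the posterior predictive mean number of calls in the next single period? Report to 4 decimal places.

8.6904

With a Gamma(shape α, rate β) prior, the Poisson likelihood is conjugate: the posterior is Gamma(α + ΣXᵢ, β + n).
After batch 1: Gamma(α+S, β+n) = Gamma(3.70+62, 3.90+7) = Gamma(65.70, 10.90).
After batch 2: Gamma(α+S, β+n) = Gamma(65.70+142, 10.90+13) = Gamma(207.70, 23.90).
The predictive distribution for one future period is NegBinom with mean α/β = 8.6904.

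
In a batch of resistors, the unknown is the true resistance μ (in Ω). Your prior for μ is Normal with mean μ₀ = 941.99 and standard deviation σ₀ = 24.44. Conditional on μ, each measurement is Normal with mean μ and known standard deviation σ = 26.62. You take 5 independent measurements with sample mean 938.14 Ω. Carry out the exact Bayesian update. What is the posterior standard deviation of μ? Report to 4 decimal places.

For Normal data with known variance σ², a Normal(μ₀, σ₀²) prior on μ is conjugate. Posterior precision = 1/σ₀² + n/σ²; posterior mean is the precision-weighted average of μ₀ and x̄.
σ₀² = 24.44² = 597.3136, σ² = 26.62² = 708.6244; σ² + n·σ₀² = 708.6244 + 5·597.3136 = 3695.1924.
Posterior precision = 1/σ₀² + n/σ² = 1/597.3136 + 5/708.6244 = (σ² + n·σ₀²)/(σ₀²σ²) = 3695.1924/(597.3136·708.6244); posterior variance σₙ² = σ₀²σ²/(σ² + n·σ₀²) = 597.3136·708.6244/3695.1924 = 114.546401.
Posterior SD = √σₙ² = √(597.3136·708.6244/3695.1924) = 10.7026.

10.7026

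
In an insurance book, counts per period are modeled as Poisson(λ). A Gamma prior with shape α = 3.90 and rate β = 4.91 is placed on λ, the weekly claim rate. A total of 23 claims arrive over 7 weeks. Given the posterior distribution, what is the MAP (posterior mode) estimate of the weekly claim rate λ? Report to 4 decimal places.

2.1746

With a Gamma(shape α, rate β) prior, the Poisson likelihood is conjugate: the posterior is Gamma(α + ΣXᵢ, β + n).
Posterior: Gamma(α+S, β+n) = Gamma(3.90+23, 4.91+7) = Gamma(26.90, 11.91).
Mode of Gamma(α,β) for α≥1 is (α−1)/β = 25.90/11.91 = 2.1746.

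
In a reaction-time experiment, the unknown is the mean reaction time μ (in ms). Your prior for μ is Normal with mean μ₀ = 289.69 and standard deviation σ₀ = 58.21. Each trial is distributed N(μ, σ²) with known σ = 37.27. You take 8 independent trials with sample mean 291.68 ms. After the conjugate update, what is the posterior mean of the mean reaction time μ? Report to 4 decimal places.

For Normal data with known variance σ², a Normal(μ₀, σ₀²) prior on μ is conjugate. Posterior precision = 1/σ₀² + n/σ²; posterior mean is the precision-weighted average of μ₀ and x̄.
n·x̄ = 8·291.68 = 2333.44.
σ₀² = 58.21² = 3388.4041, σ² = 37.27² = 1389.0529; σ² + n·σ₀² = 1389.0529 + 8·3388.4041 = 28496.2857.
Posterior mean = (μ₀/σ₀² + n·x̄/σ²)/(1/σ₀² + n/σ²) = (σ²·μ₀ + σ₀²·n·x̄)/(σ² + n·σ₀²) = (1389.0529·289.69 + 3388.4041·2333.44)/28496.2857 = 8309032.397705/28496.2857 = 291.5830.

291.5830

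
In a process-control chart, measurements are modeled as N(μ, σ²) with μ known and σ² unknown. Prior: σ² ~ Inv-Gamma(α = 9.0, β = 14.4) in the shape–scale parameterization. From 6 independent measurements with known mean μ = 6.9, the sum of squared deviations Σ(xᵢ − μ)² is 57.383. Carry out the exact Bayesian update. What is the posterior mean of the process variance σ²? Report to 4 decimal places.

3.9174

With known mean μ and an Inverse-Gamma(α, β) prior on σ², the Normal likelihood is conjugate: posterior is Inv-Gamma(α + n/2, β + Σ(xᵢ−μ)²/2).
Posterior: Inv-Gamma(9.0 + 6/2, 14.4 + 57.383/2) = Inv-Gamma(12.00, 43.0915).
E[σ²|data] = β/(α−1) = 43.0915/11.00 = 3.9174.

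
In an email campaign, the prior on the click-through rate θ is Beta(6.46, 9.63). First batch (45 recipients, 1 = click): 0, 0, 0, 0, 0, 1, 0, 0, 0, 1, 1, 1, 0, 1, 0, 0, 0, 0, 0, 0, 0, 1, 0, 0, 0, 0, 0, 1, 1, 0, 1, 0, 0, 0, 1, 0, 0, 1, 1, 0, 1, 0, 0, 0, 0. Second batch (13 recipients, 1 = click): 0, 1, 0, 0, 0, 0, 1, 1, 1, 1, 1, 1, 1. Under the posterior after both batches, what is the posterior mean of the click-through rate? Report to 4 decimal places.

The Beta prior is conjugate to a Binomial/Bernoulli likelihood; the update adds successes to α and failures to β.
After batch 1: Beta(6.46+13, 9.63+32) = Beta(19.46, 41.63).
After batch 2: Beta(19.46+8, 41.63+5) = Beta(27.46, 46.63).
Posterior mean = α/(α+β) = 27.46/74.09 = 0.3706.

0.3706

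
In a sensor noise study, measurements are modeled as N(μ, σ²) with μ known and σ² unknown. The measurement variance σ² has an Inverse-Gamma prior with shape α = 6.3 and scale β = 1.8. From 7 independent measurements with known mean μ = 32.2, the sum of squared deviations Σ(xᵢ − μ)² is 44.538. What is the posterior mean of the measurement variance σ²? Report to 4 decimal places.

2.7351

With known mean μ and an Inverse-Gamma(α, β) prior on σ², the Normal likelihood is conjugate: posterior is Inv-Gamma(α + n/2, β + Σ(xᵢ−μ)²/2).
Posterior: Inv-Gamma(6.3 + 7/2, 1.8 + 44.538/2) = Inv-Gamma(9.80, 24.0690).
E[σ²|data] = β/(α−1) = 24.0690/8.80 = 2.7351.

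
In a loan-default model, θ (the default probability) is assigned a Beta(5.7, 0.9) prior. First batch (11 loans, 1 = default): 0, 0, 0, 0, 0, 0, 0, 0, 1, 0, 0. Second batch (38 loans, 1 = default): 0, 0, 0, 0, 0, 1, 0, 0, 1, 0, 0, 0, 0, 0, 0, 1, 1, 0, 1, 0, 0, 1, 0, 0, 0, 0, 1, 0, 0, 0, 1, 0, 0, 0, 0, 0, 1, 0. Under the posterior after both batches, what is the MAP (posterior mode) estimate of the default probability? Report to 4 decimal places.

0.2743

The Beta prior is conjugate to a Binomial/Bernoulli likelihood; the update adds successes to α and failures to β.
After batch 1: Beta(5.7+1, 0.9+10) = Beta(6.7, 10.9).
After batch 2: Beta(6.7+9, 10.9+29) = Beta(15.7, 39.9).
Mode of Beta(a,b) for a,b>1 is (a−1)/(a+b−2) = 14.7/53.6 = 0.2743.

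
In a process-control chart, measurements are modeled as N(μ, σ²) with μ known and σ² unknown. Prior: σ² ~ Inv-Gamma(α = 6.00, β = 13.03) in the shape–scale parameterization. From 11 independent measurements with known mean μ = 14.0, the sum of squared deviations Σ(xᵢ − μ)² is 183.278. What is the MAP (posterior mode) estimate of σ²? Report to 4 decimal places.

8.3735

With known mean μ and an Inverse-Gamma(α, β) prior on σ², the Normal likelihood is conjugate: posterior is Inv-Gamma(α + n/2, β + Σ(xᵢ−μ)²/2).
Posterior: Inv-Gamma(6.00 + 11/2, 13.03 + 183.278/2) = Inv-Gamma(11.50, 104.6690).
Mode = β/(α+1) = 104.6690/12.50 = 8.3735.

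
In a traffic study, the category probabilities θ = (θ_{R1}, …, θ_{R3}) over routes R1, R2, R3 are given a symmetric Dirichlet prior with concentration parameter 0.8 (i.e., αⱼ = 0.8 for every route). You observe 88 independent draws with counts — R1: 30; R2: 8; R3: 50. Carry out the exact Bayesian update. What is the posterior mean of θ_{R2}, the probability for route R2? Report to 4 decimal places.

The Dirichlet prior is conjugate to the Multinomial likelihood: each posterior αⱼ = prior αⱼ + observed count nⱼ.
Posterior concentration: (30.8, 8.8, 50.8), total = 90.4.
E[θ_{R2}|data] = α_{R2}/Σα = 8.8/90.4 = 0.0973.

0.0973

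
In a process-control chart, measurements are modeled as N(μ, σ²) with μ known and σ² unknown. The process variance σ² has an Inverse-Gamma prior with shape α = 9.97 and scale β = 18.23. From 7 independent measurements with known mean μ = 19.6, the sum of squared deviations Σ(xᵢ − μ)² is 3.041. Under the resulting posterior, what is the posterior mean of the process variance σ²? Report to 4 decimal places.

1.5838

With known mean μ and an Inverse-Gamma(α, β) prior on σ², the Normal likelihood is conjugate: posterior is Inv-Gamma(α + n/2, β + Σ(xᵢ−μ)²/2).
Posterior: Inv-Gamma(9.97 + 7/2, 18.23 + 3.041/2) = Inv-Gamma(13.47, 19.7505).
E[σ²|data] = β/(α−1) = 19.7505/12.47 = 1.5838.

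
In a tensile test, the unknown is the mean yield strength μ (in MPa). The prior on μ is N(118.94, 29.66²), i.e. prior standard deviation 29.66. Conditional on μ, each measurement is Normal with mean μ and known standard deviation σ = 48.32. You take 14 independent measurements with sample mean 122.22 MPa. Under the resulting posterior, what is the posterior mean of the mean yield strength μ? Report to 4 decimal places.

121.6973

For Normal data with known variance σ², a Normal(μ₀, σ₀²) prior on μ is conjugate. Posterior precision = 1/σ₀² + n/σ²; posterior mean is the precision-weighted average of μ₀ and x̄.
n·x̄ = 14·122.22 = 1711.08.
σ₀² = 29.66² = 879.7156, σ² = 48.32² = 2334.8224; σ² + n·σ₀² = 2334.8224 + 14·879.7156 = 14650.8408.
Posterior mean = (μ₀/σ₀² + n·x̄/σ²)/(1/σ₀² + n/σ²) = (σ²·μ₀ + σ₀²·n·x̄)/(σ² + n·σ₀²) = (2334.8224·118.94 + 879.7156·1711.08)/14650.8408 = 1782967.545104/14650.8408 = 121.6973.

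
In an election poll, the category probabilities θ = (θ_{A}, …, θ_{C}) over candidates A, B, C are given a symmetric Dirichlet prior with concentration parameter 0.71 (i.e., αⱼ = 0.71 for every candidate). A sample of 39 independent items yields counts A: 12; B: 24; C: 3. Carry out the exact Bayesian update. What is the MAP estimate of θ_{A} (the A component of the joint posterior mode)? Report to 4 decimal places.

The Dirichlet prior is conjugate to the Multinomial likelihood: each posterior αⱼ = prior αⱼ + observed count nⱼ.
Posterior concentration: (12.71, 24.71, 3.71), total = 41.13.
Joint mode component: (α_{A}−1)/(Σα−K) = 11.71/38.13 = 0.3071.

0.3071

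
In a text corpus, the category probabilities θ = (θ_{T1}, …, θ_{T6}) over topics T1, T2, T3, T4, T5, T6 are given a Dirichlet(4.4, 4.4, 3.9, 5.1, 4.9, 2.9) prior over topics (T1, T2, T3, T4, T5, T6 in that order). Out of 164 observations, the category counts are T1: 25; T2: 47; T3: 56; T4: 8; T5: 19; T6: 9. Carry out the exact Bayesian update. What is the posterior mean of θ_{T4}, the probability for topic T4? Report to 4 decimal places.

0.0691

The Dirichlet prior is conjugate to the Multinomial likelihood: each posterior αⱼ = prior αⱼ + observed count nⱼ.
Posterior concentration: (29.4, 51.4, 59.9, 13.1, 23.9, 11.9), total = 189.6.
E[θ_{T4}|data] = α_{T4}/Σα = 13.1/189.6 = 0.0691.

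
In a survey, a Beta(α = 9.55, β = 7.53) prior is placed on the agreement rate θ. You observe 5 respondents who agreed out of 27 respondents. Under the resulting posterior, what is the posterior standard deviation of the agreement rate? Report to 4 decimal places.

0.0700

The Beta prior is conjugate to a Binomial/Bernoulli likelihood; the update adds successes to α and failures to β.
Posterior: Beta(α+k, β+n−k) = Beta(9.55+5, 7.53+22) = Beta(14.55, 29.53).
Var = αβ/((α+β)²(α+β+1)) = 14.55·29.53/(44.08²·45.08) = 0.00490523; SD = √0.00490523 = 0.0700.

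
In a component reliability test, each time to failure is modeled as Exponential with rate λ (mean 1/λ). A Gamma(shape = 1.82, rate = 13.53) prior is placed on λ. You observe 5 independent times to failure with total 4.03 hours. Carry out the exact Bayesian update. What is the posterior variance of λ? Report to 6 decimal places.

0.022117

With a Gamma(shape α, rate β) prior on the exponential rate λ, the posterior after n observations with total T = Σxᵢ is Gamma(α+n, β+T).
Posterior: Gamma(1.82+5, 13.53+4.03) = Gamma(6.82, 17.56).
Var = α/β² = 0.022117.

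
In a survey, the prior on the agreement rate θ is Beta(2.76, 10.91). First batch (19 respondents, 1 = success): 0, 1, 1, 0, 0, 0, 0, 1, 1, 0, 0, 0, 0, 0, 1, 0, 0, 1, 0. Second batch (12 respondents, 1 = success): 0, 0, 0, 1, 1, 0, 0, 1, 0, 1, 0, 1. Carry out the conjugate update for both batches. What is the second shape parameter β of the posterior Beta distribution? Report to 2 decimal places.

30.91

The Beta prior is conjugate to a Binomial/Bernoulli likelihood; the update adds successes to α and failures to β.
After batch 1: Beta(2.76+6, 10.91+13) = Beta(8.76, 23.91).
After batch 2: Beta(8.76+5, 23.91+7) = Beta(13.76, 30.91).
Posterior β = 30.91.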